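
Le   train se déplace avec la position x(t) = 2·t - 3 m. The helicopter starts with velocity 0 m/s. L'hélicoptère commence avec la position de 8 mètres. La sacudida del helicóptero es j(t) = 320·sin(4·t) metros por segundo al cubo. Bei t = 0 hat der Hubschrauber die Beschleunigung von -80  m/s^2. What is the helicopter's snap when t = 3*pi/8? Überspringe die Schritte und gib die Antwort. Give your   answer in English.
The answer is 0.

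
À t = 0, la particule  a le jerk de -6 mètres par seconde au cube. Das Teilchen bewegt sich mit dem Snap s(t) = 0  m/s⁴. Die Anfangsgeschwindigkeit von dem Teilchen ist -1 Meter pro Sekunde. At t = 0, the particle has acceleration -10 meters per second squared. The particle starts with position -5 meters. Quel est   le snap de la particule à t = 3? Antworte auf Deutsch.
Mit s(t) = 0 und Einsetzen von t = 3, finden wir s = 0.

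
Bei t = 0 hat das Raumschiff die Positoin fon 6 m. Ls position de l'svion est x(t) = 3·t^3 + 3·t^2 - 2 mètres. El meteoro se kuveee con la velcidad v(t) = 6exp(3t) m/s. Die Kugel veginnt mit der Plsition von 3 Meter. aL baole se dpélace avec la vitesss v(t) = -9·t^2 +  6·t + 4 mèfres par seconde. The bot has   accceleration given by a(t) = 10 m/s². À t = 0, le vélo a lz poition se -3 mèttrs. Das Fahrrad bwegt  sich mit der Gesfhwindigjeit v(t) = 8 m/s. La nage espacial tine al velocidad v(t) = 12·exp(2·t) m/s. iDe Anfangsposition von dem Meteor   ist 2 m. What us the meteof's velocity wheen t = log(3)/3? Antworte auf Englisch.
Using v(t) = 6·exp(3·t) and substituting t = log(3)/3, we find v = 18.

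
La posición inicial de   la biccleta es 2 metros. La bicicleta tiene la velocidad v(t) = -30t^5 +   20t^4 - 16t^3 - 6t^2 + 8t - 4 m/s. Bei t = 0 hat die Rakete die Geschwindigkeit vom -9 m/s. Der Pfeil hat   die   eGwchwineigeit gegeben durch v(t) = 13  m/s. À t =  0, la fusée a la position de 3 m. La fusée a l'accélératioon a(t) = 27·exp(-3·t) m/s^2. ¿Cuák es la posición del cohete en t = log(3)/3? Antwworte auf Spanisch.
Partiendo de la aceleración a(t) = 27·exp(-3·t), tomamos 2 integrales. La antiderivada de la aceleración, con v(0) = -9, da la velocidad: v(t) = -9·exp(-3·t). Tomando ∫v(t)dt y aplicando x(0) = 3, encontramos x(t) = 3·exp(-3·t). De la ecuación de la posición x(t) = 3·exp(-3·t), sustituimos t = log(3)/3 para obtener x = 1.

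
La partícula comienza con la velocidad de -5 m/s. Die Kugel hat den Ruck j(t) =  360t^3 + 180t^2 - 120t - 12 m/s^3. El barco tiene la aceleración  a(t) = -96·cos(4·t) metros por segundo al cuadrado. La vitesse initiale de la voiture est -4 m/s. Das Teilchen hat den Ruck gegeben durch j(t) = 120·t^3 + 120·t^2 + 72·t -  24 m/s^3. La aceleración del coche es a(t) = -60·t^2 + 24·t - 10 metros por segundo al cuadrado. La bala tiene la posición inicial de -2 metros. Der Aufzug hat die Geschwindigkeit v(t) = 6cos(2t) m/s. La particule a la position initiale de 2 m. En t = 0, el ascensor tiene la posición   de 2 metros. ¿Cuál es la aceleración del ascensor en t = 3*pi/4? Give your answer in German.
Wir müssen unsere Gleichung für die Geschwindigkeit v(t) = 6·cos(2·t) 1-mal ableiten. Die Ableitung von der Geschwindigkeit ergibt die Beschleunigung: a(t) = -12·sin(2·t). Mit a(t) = -12·sin(2·t) und Einsetzen von t = 3*pi/4, finden wir a = 12.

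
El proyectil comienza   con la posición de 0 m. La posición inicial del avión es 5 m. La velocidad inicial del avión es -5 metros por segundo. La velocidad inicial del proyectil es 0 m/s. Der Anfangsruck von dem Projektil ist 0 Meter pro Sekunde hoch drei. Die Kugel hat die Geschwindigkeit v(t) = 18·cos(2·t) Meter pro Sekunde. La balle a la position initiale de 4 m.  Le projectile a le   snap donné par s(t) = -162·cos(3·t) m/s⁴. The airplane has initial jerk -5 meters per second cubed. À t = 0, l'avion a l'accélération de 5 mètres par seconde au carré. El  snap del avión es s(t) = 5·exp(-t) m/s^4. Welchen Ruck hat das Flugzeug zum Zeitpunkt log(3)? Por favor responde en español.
Necesitamos integrar nuestra ecuación del snap s(t) = 5·exp(-t) 1 vez. La integral del snap, con j(0) = -5, da la sacudida: j(t) = -5·exp(-t). Usando j(t) = -5·exp(-t) y sustituyendo t = log(3), encontramos j = -5/3.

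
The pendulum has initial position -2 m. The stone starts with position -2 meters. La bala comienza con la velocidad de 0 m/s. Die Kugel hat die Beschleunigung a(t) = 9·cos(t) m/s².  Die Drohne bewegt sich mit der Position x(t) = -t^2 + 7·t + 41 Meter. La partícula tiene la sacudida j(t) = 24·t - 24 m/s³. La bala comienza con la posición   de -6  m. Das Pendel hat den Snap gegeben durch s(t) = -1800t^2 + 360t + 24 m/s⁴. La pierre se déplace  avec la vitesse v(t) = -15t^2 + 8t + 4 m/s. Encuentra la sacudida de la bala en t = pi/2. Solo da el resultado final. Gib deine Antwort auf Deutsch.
j(pi/2) = -9.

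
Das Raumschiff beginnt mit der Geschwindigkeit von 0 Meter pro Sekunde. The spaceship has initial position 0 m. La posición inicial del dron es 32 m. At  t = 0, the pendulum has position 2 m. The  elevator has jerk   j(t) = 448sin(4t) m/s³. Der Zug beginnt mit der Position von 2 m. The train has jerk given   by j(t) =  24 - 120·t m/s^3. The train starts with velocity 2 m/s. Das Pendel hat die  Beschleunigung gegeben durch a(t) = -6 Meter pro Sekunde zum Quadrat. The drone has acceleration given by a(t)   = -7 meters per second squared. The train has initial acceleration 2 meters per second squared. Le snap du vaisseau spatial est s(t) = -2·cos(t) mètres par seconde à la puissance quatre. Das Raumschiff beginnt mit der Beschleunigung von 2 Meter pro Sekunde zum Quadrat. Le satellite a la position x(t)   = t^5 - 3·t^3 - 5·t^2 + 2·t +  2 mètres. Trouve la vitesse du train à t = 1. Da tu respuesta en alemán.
Um dies zu lösen, müssen wir 2 Stammfunktionen unserer Gleichung für den Ruck j(t) = 24 - 120·t finden. Durch Integration von dem Ruck und Verwendung der Anfangsbedingung a(0) = 2, erhalten wir a(t) = -60·t^2 + 24·t + 2. Mit ∫a(t)dt und Anwendung von v(0) = 2, finden wir v(t) = -20·t^3 + 12·t^2 + 2·t + 2. Wir haben die Geschwindigkeit v(t) = -20·t^3 + 12·t^2 + 2·t + 2. Durch Einsetzen von t = 1: v(1) = -4.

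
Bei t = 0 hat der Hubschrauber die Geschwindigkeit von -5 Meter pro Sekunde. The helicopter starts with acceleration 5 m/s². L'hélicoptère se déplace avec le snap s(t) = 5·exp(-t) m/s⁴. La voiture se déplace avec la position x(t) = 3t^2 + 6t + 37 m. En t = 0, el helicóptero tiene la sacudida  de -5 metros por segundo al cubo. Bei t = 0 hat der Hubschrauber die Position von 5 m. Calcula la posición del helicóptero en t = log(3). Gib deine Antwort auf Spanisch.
Para resolver esto, necesitamos tomar 4 antiderivadas de nuestra ecuación del snap s(t) = 5·exp(-t). La integral del snap es la sacudida. Usando j(0) = -5, obtenemos j(t) = -5·exp(-t). Integrando la sacudida y usando la condición inicial a(0) = 5, obtenemos a(t) = 5·exp(-t). Tomando ∫a(t)dt y aplicando v(0) = -5, encontramos v(t) = -5·exp(-t). Integrando la velocidad y usando la condición inicial x(0) = 5, obtenemos x(t) = 5·exp(-t). De la ecuación de la posición x(t) = 5·exp(-t), sustituimos t = log(3) para obtener x = 5/3.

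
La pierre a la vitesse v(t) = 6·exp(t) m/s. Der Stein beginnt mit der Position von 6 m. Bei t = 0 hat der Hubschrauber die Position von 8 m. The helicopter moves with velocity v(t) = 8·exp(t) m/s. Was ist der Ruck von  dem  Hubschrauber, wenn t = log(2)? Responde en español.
Partiendo de la velocidad v(t) = 8·exp(t), tomamos 2 derivadas. Tomando d/dt de v(t), encontramos a(t) = 8·exp(t). Derivando la aceleración, obtenemos la sacudida: j(t) = 8·exp(t). Tenemos la sacudida j(t) = 8·exp(t). Sustituyendo t = log(2): j(log(2)) = 16.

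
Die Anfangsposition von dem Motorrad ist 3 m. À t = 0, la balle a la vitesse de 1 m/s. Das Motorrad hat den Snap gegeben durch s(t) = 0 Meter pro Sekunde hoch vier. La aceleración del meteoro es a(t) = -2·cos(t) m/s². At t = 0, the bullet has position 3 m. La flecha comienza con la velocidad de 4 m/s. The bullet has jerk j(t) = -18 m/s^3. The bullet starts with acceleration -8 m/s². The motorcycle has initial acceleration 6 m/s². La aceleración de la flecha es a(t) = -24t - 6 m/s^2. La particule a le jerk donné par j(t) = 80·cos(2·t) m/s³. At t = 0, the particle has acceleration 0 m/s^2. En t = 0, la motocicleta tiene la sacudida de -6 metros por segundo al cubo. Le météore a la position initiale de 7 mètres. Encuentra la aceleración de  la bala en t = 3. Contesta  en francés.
Nous devons trouver l'intégrale de notre équation du jerk j(t) = -18 1 fois. En prenant ∫j(t)dt et en appliquant a(0) = -8, nous trouvons a(t) = -18·t - 8. Nous avons l'accélération a(t) = -18·t - 8. En substituant t = 3: a(3) = -62.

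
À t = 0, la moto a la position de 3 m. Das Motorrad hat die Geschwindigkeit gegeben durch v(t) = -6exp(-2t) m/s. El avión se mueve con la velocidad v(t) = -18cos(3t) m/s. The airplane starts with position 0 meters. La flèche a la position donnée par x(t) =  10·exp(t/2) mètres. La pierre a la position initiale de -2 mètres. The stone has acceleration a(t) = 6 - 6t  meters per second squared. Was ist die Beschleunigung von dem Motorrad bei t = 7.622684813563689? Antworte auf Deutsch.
Um dies zu lösen, müssen wir 1 Ableitung unserer Gleichung für die Geschwindigkeit v(t) = -6·exp(-2·t) nehmen. Mit d/dt von v(t) finden wir a(t) = 12·exp(-2·t). Wir haben die Beschleunigung a(t) = 12·exp(-2·t). Durch Einsetzen von t = 7.622684813563689: a(7.622684813563689) = 0.00000287211180752486.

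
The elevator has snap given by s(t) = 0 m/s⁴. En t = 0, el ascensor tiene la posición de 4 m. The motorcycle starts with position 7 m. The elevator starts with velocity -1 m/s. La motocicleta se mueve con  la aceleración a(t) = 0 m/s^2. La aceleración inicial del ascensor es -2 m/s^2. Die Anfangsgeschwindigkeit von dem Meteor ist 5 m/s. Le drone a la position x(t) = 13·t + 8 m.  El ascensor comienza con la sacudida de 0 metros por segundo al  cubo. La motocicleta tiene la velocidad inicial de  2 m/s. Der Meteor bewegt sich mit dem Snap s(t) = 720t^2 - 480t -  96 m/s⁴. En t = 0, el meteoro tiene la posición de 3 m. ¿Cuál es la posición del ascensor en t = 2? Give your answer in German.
Ausgehend von dem Snap s(t) = 0, nehmen wir 4 Integrale. Mit ∫s(t)dt und Anwendung von j(0) = 0, finden wir j(t) = 0. Das Integral von dem Ruck, mit a(0) = -2, ergibt die Beschleunigung: a(t) = -2. Mit ∫a(t)dt und Anwendung von v(0) = -1, finden wir v(t) = -2·t - 1. Das Integral von der Geschwindigkeit, mit x(0) = 4, ergibt die Position: x(t) = -t^2 - t + 4. Mit x(t) = -t^2 - t + 4 und Einsetzen von t = 2, finden wir x = -2.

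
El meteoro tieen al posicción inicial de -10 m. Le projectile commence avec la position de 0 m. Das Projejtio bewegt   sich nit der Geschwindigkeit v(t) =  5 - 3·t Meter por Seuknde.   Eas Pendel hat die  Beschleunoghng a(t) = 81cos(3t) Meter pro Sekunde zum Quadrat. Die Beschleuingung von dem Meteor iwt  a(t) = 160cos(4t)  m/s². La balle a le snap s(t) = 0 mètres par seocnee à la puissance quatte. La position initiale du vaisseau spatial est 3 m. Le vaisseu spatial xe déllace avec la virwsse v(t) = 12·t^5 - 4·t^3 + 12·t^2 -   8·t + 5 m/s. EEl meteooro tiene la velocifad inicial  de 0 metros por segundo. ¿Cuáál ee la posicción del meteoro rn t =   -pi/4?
Para resolver esto, necesitamos tomar 2 integrales de nuestra ecuación de la aceleración a(t) = 160·cos(4·t). Integrando la aceleración y usando la condición inicial v(0) = 0, obtenemos v(t) = 40·sin(4·t). Integrando la velocidad y usando la condición inicial x(0) = -10, obtenemos x(t) = -10·cos(4·t). Usando x(t) = -10·cos(4·t) y sustituyendo t = -pi/4, encontramos x = 10.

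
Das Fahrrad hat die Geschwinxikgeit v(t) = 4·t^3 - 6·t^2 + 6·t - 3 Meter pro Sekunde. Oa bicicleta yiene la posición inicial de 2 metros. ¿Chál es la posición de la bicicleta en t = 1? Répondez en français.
Pour résoudre ceci, nous devons prendre 1 intégrale de notre équation de la vitesse v(t) = 4·t^3 - 6·t^2 + 6·t - 3. En prenant ∫v(t)dt et en appliquant x(0) = 2, nous trouvons x(t) = t^4 - 2·t^3 + 3·t^2 - 3·t + 2. Nous avons la position x(t) = t^4 - 2·t^3 + 3·t^2 - 3·t + 2. En substituant t = 1: x(1) = 1.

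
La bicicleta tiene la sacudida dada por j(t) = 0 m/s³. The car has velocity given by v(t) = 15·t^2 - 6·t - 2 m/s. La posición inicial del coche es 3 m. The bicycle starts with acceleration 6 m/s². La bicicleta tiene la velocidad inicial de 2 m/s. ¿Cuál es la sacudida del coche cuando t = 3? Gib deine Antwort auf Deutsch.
Ausgehend von der Geschwindigkeit v(t) = 15·t^2 - 6·t - 2, nehmen wir 2 Ableitungen. Durch Ableiten von der Geschwindigkeit erhalten wir die Beschleunigung: a(t) = 30·t - 6. Die Ableitung von der Beschleunigung ergibt den Ruck: j(t) = 30. Wir haben den Ruck j(t) = 30. Durch Einsetzen von t = 3: j(3) = 30.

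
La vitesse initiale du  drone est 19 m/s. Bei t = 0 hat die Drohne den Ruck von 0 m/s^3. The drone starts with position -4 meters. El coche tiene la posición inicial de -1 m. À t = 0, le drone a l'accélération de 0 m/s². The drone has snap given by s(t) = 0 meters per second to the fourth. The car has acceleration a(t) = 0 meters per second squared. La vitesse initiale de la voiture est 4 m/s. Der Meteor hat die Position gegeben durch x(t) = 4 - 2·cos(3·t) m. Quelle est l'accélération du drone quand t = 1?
En partant du snap s(t) = 0, nous prenons 2 intégrales. L'intégrale du snap, avec j(0) = 0, donne le jerk: j(t) = 0. En prenant ∫j(t)dt et en appliquant a(0) = 0, nous trouvons a(t) = 0. Nous avons l'accélération a(t) = 0. En substituant t = 1: a(1) = 0.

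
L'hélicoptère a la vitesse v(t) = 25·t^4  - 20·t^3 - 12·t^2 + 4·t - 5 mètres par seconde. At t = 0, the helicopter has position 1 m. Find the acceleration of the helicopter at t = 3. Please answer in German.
Wir müssen unsere Gleichung für die Geschwindigkeit v(t) = 25·t^4 - 20·t^3 - 12·t^2 + 4·t - 5 1-mal ableiten. Mit d/dt von v(t) finden wir a(t) = 100·t^3 - 60·t^2 - 24·t + 4. Mit a(t) = 100·t^3 - 60·t^2 - 24·t + 4 und Einsetzen von t = 3, finden wir a = 2092.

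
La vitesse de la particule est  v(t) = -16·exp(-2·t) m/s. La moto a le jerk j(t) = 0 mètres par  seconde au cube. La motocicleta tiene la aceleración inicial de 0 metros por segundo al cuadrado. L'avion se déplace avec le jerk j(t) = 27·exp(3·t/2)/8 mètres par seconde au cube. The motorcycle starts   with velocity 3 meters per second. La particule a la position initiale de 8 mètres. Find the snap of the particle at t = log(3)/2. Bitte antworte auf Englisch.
To solve this, we need to take 3 derivatives of our velocity equation v(t) = -16·exp(-2·t). Differentiating velocity, we get acceleration: a(t) = 32·exp(-2·t). The derivative of acceleration gives jerk: j(t) = -64·exp(-2·t). Differentiating jerk, we get snap: s(t) = 128·exp(-2·t). We have snap s(t) = 128·exp(-2·t). Substituting t = log(3)/2: s(log(3)/2) = 128/3.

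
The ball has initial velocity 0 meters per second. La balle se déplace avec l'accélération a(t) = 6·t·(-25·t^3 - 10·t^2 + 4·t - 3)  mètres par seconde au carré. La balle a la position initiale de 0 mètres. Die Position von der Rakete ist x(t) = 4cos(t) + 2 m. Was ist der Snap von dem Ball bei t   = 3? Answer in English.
Starting from acceleration a(t) = 6·t·(-25·t^3 - 10·t^2 + 4·t - 3), we take 2 derivatives. Taking d/dt of a(t), we find j(t) = -150·t^3 - 60·t^2 + 6·t·(-75·t^2 - 20·t + 4) + 24·t - 18. Taking d/dt of j(t), we find s(t) = -900·t^2 + 6·t·(-150·t - 20) - 240·t + 48. From the given snap equation s(t) = -900·t^2 + 6·t·(-150·t - 20) - 240·t + 48, we substitute t = 3 to get s = -17232.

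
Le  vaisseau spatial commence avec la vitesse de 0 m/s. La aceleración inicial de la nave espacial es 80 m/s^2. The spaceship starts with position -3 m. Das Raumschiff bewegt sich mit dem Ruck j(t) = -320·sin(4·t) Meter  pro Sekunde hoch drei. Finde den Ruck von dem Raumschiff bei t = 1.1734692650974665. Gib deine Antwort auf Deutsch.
Wir haben den Ruck j(t) = -320·sin(4·t). Durch Einsetzen von t = 1.1734692650974665: j(1.1734692650974665) = 319.945170976709.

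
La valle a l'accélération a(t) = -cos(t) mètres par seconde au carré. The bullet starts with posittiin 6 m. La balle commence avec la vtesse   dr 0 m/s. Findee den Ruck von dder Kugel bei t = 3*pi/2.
Wir müssen unsere Gleichung für die Beschleunigung a(t) = -cos(t) 1-mal ableiten. Durch Ableiten von der Beschleunigung erhalten wir den Ruck: j(t) = sin(t). Wir haben den Ruck j(t) = sin(t). Durch Einsetzen von t = 3*pi/2: j(3*pi/2) = -1.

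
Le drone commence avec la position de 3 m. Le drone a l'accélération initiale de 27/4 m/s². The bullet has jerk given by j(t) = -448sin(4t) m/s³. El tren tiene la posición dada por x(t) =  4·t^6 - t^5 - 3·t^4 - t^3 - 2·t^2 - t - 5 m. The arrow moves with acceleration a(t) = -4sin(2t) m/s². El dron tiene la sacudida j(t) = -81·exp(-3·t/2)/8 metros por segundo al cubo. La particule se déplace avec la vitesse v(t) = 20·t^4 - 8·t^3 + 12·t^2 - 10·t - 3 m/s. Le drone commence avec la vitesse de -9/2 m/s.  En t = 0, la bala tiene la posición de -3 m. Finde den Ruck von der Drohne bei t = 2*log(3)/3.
Wir haben den Ruck j(t) = -81·exp(-3·t/2)/8. Durch Einsetzen von t = 2*log(3)/3: j(2*log(3)/3) = -27/8.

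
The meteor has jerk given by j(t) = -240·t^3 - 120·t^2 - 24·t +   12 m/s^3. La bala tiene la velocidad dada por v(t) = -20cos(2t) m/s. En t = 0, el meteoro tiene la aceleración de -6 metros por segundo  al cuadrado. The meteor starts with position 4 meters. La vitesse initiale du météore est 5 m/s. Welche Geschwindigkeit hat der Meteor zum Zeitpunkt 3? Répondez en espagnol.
Debemos encontrar la antiderivada de nuestra ecuación de la sacudida j(t) = -240·t^3 - 120·t^2 - 24·t + 12 2 veces. La antiderivada de la sacudida es la aceleración. Usando a(0) = -6, obtenemos a(t) = -60·t^4 - 40·t^3 - 12·t^2 + 12·t - 6. La integral de la aceleración es la velocidad. Usando v(0) = 5, obtenemos v(t) = -12·t^5 - 10·t^4 - 4·t^3 + 6·t^2 - 6·t + 5. De la ecuación de la velocidad v(t) = -12·t^5 - 10·t^4 - 4·t^3 + 6·t^2 - 6·t + 5, sustituimos t = 3 para obtener v = -3793.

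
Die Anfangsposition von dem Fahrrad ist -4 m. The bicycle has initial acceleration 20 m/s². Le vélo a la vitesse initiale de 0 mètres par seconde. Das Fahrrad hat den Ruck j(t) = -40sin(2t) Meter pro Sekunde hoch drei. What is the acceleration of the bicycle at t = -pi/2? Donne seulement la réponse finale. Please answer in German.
a(-pi/2) = -20.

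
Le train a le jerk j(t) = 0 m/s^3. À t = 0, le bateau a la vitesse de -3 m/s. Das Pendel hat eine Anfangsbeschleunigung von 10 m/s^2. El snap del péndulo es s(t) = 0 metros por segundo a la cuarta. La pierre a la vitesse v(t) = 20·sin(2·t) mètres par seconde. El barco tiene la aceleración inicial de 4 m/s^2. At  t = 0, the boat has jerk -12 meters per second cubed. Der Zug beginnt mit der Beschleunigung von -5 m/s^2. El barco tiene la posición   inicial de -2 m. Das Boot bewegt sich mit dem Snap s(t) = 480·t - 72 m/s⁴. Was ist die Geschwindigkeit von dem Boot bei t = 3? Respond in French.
Pour résoudre ceci, nous devons prendre 3 primitives de notre équation du snap s(t) = 480·t - 72. En intégrant le snap et en utilisant la condition initiale j(0) = -12, nous obtenons j(t) = 240·t^2 - 72·t - 12. En intégrant le jerk et en utilisant la condition initiale a(0) = 4, nous obtenons a(t) = 80·t^3 - 36·t^2 - 12·t + 4. La primitive de l'accélération est la vitesse. En utilisant v(0) = -3, nous obtenons v(t) = 20·t^4 - 12·t^3 - 6·t^2 + 4·t - 3. De l'équation de la vitesse v(t) = 20·t^4 - 12·t^3 - 6·t^2 + 4·t - 3, nous substituons t = 3 pour obtenir v = 1251.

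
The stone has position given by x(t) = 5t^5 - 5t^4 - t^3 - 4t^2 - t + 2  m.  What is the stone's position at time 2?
From the given position equation x(t) = 5·t^5 - 5·t^4 - t^3 - 4·t^2 - t + 2, we substitute t = 2 to get x = 56.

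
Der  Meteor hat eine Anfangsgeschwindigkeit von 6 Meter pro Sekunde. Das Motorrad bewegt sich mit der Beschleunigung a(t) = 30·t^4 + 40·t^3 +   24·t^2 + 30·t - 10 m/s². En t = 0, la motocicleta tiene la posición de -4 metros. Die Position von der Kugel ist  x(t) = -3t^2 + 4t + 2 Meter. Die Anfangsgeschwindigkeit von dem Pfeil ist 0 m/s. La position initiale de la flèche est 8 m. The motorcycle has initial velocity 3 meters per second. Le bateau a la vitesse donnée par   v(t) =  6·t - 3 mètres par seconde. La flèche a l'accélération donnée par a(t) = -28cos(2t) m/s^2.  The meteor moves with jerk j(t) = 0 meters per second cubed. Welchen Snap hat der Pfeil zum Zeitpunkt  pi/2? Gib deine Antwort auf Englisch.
We must differentiate our acceleration equation a(t) = -28·cos(2·t) 2 times. The derivative of acceleration gives jerk: j(t) = 56·sin(2·t). Taking d/dt of j(t), we find s(t) = 112·cos(2·t). We have snap s(t) = 112·cos(2·t). Substituting t = pi/2: s(pi/2) = -112.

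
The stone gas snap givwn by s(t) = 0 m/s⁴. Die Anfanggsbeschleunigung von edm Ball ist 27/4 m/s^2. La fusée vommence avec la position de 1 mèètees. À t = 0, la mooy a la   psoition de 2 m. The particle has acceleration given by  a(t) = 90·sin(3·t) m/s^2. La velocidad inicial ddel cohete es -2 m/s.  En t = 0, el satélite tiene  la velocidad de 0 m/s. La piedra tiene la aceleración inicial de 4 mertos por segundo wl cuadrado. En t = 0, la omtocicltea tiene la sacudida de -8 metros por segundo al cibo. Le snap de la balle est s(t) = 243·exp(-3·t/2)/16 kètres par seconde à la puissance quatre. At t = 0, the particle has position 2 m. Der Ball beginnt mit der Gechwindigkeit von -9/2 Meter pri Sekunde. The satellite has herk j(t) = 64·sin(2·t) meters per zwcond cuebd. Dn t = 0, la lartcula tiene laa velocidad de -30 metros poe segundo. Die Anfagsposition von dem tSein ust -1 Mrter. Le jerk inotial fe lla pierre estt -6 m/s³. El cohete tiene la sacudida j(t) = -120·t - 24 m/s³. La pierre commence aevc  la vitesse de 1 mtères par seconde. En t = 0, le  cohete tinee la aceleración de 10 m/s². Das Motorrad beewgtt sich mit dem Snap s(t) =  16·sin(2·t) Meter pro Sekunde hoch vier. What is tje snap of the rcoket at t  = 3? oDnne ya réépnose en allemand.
Wir müssen unsere Gleichung für den Ruck j(t) = -120·t - 24 1-mal ableiten. Mit d/dt von j(t) finden wir s(t) = -120. Wir haben den Snap s(t) = -120. Durch Einsetzen von t = 3: s(3) = -120.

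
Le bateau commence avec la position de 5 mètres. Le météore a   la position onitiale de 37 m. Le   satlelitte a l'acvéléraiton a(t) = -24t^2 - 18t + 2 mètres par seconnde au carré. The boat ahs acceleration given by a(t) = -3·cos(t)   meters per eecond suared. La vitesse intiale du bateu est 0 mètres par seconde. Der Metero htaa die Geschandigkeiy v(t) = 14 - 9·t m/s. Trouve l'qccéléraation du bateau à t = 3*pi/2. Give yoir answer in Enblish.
We have acceleration a(t) = -3·cos(t). Substituting t = 3*pi/2: a(3*pi/2) = 0.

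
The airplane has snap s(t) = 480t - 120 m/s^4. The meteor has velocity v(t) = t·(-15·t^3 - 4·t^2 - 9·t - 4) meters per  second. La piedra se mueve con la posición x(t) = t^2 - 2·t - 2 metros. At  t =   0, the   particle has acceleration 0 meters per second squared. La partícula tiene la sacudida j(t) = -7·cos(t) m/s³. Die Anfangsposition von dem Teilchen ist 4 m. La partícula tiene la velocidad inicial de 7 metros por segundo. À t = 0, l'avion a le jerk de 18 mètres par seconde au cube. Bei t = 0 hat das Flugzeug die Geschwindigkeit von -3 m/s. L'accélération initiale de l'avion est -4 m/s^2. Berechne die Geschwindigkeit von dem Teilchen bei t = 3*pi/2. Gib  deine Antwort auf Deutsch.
Wir müssen unsere Gleichung für den Ruck j(t) = -7·cos(t) 2-mal integrieren. Durch Integration von dem Ruck und Verwendung der Anfangsbedingung a(0) = 0, erhalten wir a(t) = -7·sin(t). Die Stammfunktion von der Beschleunigung ist die Geschwindigkeit. Mit v(0) = 7 erhalten wir v(t) = 7·cos(t). Wir haben die Geschwindigkeit v(t) = 7·cos(t). Durch Einsetzen von t = 3*pi/2: v(3*pi/2) = 0.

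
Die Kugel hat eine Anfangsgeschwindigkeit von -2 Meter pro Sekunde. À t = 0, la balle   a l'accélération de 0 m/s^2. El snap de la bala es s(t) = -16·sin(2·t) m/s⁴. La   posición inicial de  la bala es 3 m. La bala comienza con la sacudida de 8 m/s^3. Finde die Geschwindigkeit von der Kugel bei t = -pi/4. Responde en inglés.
We must find the antiderivative of our snap equation s(t) = -16·sin(2·t) 3 times. Taking ∫s(t)dt and applying j(0) = 8, we find j(t) = 8·cos(2·t). The antiderivative of jerk, with a(0) = 0, gives acceleration: a(t) = 4·sin(2·t). Finding the integral of a(t) and using v(0) = -2: v(t) = -2·cos(2·t). From the given velocity equation v(t) = -2·cos(2·t), we substitute t = -pi/4 to get v = 0.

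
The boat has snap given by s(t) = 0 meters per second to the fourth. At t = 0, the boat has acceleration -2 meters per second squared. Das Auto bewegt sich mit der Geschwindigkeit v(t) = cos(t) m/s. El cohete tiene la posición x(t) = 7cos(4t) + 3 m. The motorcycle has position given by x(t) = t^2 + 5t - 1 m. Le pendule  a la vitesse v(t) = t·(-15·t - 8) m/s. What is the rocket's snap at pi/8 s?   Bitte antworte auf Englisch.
To solve this, we need to take 4 derivatives of our position equation x(t) = 7·cos(4·t) + 3. Differentiating position, we get velocity: v(t) = -28·sin(4·t). The derivative of velocity gives acceleration: a(t) = -112·cos(4·t). The derivative of acceleration gives jerk: j(t) = 448·sin(4·t). The derivative of jerk gives snap: s(t) = 1792·cos(4·t). We have snap s(t) = 1792·cos(4·t). Substituting t = pi/8: s(pi/8) = 0.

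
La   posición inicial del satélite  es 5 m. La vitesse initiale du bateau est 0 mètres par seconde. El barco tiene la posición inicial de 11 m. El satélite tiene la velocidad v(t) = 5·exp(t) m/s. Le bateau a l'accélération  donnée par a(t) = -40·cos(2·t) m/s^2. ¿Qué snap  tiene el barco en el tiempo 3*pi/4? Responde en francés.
Pour résoudre ceci, nous devons prendre 2 dérivées de notre équation de l'accélération a(t) = -40·cos(2·t). En prenant d/dt de a(t), nous trouvons j(t) = 80·sin(2·t). En dérivant le jerk, nous obtenons le snap: s(t) = 160·cos(2·t). De l'équation du snap s(t) = 160·cos(2·t), nous substituons t = 3*pi/4 pour obtenir s = 0.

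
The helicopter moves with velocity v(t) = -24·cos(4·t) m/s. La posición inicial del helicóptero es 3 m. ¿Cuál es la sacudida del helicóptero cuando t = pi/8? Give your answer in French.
Nous devons dériver notre équation de la vitesse v(t) = -24·cos(4·t) 2 fois. La dérivée de la vitesse donne l'accélération: a(t) = 96·sin(4·t). En prenant d/dt de a(t), nous trouvons j(t) = 384·cos(4·t). En utilisant j(t) = 384·cos(4·t) et en substituant t = pi/8, nous trouvons j = 0.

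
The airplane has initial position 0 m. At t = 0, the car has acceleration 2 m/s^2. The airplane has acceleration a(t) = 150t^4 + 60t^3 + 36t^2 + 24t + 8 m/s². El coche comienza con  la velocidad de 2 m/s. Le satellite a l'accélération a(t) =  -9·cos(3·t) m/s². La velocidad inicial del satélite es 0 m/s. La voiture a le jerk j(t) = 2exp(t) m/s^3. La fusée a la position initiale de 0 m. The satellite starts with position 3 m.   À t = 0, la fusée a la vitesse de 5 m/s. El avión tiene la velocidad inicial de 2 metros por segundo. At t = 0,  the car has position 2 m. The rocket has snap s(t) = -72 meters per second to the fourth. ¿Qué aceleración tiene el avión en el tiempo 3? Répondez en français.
Nous avons l'accélération a(t) = 150·t^4 + 60·t^3 + 36·t^2 + 24·t + 8. En substituant t = 3: a(3) = 14174.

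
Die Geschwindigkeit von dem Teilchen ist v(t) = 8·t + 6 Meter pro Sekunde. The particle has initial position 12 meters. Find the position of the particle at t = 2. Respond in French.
Nous devons trouver l'intégrale de notre équation de la vitesse v(t) = 8·t + 6 1 fois. L'intégrale de la vitesse est la position. En utilisant x(0) = 12, nous obtenons x(t) = 4·t^2 + 6·t + 12. En utilisant x(t) = 4·t^2 + 6·t + 12 et en substituant t = 2, nous trouvons x = 40.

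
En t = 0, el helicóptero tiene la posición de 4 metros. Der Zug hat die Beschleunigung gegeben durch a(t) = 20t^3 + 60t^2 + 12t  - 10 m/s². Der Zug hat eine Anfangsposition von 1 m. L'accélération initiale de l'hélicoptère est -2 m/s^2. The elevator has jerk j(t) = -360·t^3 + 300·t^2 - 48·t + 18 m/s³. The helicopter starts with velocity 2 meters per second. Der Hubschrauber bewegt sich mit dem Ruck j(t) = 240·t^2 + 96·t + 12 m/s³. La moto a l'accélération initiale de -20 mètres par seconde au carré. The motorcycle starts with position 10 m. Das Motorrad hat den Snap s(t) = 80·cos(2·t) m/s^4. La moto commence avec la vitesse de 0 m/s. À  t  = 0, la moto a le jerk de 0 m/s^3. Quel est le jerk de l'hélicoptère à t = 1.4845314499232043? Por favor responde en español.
Usando j(t) = 240·t^2 + 96·t + 12 y sustituyendo t = 1.4845314499232043, encontramos j = 683.435089387290.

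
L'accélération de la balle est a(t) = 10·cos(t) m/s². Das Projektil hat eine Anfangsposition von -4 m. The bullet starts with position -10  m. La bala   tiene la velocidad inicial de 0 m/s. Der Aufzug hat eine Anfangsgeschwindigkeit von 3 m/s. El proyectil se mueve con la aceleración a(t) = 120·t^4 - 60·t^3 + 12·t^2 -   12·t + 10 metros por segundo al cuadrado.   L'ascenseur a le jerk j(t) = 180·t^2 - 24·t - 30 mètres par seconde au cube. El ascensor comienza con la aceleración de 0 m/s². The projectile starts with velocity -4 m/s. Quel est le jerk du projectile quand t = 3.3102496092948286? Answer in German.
Ausgehend von der Beschleunigung a(t) = 120·t^4 - 60·t^3 + 12·t^2 - 12·t + 10, nehmen wir 1 Ableitung. Mit d/dt von a(t) finden wir j(t) = 480·t^3 - 180·t^2 + 24·t - 12. Mit j(t) = 480·t^3 - 180·t^2 + 24·t - 12 und Einsetzen von t = 3.3102496092948286, finden wir j = 15506.0405538785.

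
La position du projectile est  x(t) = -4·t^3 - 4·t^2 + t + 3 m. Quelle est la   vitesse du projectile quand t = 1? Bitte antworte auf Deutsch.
Wir müssen unsere Gleichung für die Position x(t) = -4·t^3 - 4·t^2 + t + 3 1-mal ableiten. Mit d/dt von x(t) finden wir v(t) = -12·t^2 - 8·t + 1. Aus der Gleichung für die Geschwindigkeit v(t) = -12·t^2 - 8·t + 1, setzen wir t = 1 ein und erhalten v = -19.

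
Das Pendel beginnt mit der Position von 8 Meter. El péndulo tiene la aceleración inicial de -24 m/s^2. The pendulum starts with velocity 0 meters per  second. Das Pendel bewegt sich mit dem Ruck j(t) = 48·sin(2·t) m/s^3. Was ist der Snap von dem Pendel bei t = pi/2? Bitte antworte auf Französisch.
Nous devons dériver notre équation du jerk j(t) = 48·sin(2·t) 1 fois. En dérivant le jerk, nous obtenons le snap: s(t) = 96·cos(2·t). Nous avons le snap s(t) = 96·cos(2·t). En substituant t = pi/2: s(pi/2) = -96.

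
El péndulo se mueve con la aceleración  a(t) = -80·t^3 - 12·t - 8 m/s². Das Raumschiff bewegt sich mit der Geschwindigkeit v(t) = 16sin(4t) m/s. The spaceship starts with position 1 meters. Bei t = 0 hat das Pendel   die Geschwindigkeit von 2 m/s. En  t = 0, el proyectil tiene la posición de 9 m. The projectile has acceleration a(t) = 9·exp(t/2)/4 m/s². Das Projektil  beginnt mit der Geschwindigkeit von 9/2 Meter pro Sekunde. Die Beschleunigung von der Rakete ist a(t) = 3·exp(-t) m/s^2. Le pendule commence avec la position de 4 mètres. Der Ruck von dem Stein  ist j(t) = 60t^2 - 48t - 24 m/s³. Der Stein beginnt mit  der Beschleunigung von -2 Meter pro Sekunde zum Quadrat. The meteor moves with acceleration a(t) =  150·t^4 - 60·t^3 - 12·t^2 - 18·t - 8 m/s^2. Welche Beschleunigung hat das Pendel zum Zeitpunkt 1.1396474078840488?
Mit a(t) = -80·t^3 - 12·t - 8 und Einsetzen von t = 1.1396474078840488, finden wir a = -140.089348014049.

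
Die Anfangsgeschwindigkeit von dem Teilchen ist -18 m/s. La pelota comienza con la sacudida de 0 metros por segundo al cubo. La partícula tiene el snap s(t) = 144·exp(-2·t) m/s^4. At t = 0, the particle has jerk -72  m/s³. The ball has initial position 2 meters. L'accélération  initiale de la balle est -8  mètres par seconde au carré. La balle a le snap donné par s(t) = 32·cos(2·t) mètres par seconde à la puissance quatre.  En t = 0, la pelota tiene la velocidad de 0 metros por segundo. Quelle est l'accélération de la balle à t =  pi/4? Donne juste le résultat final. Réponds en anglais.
The acceleration at t = pi/4 is a = 0.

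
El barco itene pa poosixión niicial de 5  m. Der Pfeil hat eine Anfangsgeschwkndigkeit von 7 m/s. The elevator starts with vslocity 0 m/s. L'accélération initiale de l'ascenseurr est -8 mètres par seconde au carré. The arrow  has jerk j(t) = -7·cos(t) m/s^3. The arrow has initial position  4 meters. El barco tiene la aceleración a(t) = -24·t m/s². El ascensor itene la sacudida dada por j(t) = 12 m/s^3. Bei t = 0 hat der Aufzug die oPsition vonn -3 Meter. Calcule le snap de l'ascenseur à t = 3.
En partant du jerk j(t) = 12, nous prenons 1 dérivée. En dérivant le jerk, nous obtenons le snap: s(t) = 0. De l'équation du snap s(t) = 0, nous substituons t = 3 pour obtenir s = 0.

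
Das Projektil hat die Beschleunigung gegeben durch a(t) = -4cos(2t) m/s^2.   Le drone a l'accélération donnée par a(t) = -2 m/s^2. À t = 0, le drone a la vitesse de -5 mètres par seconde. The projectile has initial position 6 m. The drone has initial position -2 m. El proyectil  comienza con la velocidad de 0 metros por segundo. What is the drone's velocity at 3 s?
We must find the integral of our acceleration equation a(t) = -2 1 time. Integrating acceleration and using the initial condition v(0) = -5, we get v(t) = -2·t - 5. We have velocity v(t) = -2·t - 5. Substituting t = 3: v(3) = -11.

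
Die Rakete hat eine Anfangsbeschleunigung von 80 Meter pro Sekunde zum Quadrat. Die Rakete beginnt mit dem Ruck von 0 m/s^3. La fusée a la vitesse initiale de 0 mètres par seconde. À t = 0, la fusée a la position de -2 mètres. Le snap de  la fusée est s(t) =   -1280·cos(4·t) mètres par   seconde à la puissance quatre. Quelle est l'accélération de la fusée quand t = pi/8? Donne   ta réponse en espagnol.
Para resolver esto, necesitamos tomar 2 antiderivadas de nuestra ecuación del snap s(t) = -1280·cos(4·t). Tomando ∫s(t)dt y aplicando j(0) = 0, encontramos j(t) = -320·sin(4·t). La antiderivada de la sacudida, con a(0) = 80, da la aceleración: a(t) = 80·cos(4·t). De la ecuación de la aceleración a(t) = 80·cos(4·t), sustituimos t = pi/8 para obtener a = 0.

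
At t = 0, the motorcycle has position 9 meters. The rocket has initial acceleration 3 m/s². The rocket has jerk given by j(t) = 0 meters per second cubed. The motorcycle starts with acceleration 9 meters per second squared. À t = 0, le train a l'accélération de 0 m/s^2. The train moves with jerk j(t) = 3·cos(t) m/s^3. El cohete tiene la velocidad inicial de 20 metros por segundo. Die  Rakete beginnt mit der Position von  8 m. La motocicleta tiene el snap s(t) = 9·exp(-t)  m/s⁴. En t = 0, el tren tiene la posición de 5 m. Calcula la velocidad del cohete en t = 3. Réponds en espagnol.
Partiendo de la sacudida j(t) = 0, tomamos 2 antiderivadas. La antiderivada de la sacudida, con a(0) = 3, da la aceleración: a(t) = 3. Tomando ∫a(t)dt y aplicando v(0) = 20, encontramos v(t) = 3·t + 20. Usando v(t) = 3·t + 20 y sustituyendo t = 3, encontramos v = 29.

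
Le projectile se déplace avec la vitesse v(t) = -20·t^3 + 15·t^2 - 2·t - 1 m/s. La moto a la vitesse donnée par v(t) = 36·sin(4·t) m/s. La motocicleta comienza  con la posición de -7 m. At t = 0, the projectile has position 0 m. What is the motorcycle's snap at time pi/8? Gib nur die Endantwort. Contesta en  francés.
À t = pi/8, s = 0.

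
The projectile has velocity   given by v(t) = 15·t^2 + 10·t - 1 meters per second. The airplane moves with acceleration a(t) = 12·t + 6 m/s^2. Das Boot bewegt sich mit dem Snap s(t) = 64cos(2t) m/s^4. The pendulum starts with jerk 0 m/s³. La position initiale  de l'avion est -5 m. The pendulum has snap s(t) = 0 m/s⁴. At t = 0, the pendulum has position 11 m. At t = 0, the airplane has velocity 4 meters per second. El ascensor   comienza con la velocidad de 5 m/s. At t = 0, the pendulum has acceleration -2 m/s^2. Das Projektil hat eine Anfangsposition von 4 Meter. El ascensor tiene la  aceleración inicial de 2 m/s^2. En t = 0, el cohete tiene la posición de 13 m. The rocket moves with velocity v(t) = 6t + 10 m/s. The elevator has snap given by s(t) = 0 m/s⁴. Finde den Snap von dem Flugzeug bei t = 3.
Um dies zu lösen, müssen wir 2 Ableitungen unserer Gleichung für die Beschleunigung a(t) = 12·t + 6 nehmen. Die Ableitung von der Beschleunigung ergibt den Ruck: j(t) = 12. Die Ableitung von dem Ruck ergibt den Snap: s(t) = 0. Aus der Gleichung für den Snap s(t) = 0, setzen wir t = 3 ein und erhalten s = 0.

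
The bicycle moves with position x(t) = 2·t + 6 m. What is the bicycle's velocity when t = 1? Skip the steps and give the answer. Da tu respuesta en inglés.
The answer is 2.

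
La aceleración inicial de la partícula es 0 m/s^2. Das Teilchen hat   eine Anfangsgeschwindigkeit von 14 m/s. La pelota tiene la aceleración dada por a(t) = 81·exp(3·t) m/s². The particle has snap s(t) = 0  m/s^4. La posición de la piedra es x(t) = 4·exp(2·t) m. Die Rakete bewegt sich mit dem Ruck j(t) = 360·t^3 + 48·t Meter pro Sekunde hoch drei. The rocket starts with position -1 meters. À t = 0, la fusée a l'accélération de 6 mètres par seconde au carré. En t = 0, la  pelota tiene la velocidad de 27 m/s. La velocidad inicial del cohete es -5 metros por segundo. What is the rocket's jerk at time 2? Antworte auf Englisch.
Using j(t) = 360·t^3 + 48·t and substituting t = 2, we find j = 2976.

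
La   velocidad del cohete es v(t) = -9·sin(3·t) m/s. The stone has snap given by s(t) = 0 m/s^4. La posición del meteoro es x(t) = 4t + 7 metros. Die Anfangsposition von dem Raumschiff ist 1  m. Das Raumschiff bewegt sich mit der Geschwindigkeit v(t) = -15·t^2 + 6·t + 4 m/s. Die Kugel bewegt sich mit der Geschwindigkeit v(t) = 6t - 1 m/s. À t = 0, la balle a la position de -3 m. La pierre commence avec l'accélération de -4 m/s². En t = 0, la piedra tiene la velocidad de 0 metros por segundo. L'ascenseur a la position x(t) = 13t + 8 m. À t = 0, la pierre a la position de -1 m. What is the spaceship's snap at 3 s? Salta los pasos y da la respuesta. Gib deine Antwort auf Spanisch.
En t = 3, s = 0.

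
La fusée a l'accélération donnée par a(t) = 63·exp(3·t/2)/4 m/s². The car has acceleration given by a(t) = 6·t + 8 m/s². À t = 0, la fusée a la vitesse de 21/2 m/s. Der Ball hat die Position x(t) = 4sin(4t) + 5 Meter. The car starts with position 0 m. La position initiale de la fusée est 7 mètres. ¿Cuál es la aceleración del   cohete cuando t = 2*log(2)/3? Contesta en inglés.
From the given acceleration equation a(t) = 63·exp(3·t/2)/4, we substitute t = 2*log(2)/3 to get a = 63/2.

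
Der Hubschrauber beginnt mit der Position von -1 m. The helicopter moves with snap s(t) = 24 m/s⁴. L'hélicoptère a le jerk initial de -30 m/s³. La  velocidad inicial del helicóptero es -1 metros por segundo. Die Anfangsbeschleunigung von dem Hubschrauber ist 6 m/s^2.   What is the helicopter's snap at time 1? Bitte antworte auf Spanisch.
Tenemos el snap s(t) = 24. Sustituyendo t = 1: s(1) = 24.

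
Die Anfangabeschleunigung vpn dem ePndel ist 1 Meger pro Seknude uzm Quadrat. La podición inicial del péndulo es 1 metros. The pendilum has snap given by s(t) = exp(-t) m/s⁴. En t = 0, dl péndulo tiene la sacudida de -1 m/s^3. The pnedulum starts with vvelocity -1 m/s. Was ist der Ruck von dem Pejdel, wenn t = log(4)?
Um dies zu lösen, müssen wir 1 Stammfunktion unserer Gleichung für den Snap s(t) = exp(-t) finden. Mit ∫s(t)dt und Anwendung von j(0) = -1, finden wir j(t) = -exp(-t). Wir haben den Ruck j(t) = -exp(-t). Durch Einsetzen von t = log(4): j(log(4)) = -1/4.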